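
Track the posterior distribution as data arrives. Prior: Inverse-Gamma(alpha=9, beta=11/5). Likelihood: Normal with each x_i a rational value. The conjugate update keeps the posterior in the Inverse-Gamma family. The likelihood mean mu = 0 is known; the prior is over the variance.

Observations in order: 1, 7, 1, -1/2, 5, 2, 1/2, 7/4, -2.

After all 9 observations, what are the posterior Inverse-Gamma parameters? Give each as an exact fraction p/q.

obs 1: x=1 → posterior Inverse-Gamma(19/2, 27/10)
obs 2: x=7 → posterior Inverse-Gamma(10, 136/5)
obs 3: x=1 → posterior Inverse-Gamma(21/2, 277/10)
obs 4: x=-1/2 → posterior Inverse-Gamma(11, 1113/40)
obs 5: x=5 → posterior Inverse-Gamma(23/2, 1613/40)
obs 6: x=2 → posterior Inverse-Gamma(12, 1693/40)
obs 7: x=1/2 → posterior Inverse-Gamma(25/2, 849/20)
obs 8: x=7/4 → posterior Inverse-Gamma(13, 7037/160)
obs 9: x=-2 → posterior Inverse-Gamma(27/2, 7357/160)

alpha=27/2, beta=7357/160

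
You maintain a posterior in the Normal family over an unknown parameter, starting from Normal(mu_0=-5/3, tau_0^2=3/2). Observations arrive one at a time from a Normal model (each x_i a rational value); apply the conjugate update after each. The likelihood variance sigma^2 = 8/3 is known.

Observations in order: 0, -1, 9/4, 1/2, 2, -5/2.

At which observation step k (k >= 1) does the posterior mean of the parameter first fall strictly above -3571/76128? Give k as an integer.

k = 5

obs 1: x=0 → posterior Normal(-16/15, 24/25)
obs 2: x=-1 → posterior Normal(-107/102, 12/17)
obs 3: x=9/4 → posterior Normal(-185/516, 24/43)
obs 4: x=1/2 → posterior Normal(-131/624, 6/13)
obs 5: x=2 → posterior Normal(85/732, 24/61)
obs 6: x=-5/2 → posterior Normal(-37/168, 12/35)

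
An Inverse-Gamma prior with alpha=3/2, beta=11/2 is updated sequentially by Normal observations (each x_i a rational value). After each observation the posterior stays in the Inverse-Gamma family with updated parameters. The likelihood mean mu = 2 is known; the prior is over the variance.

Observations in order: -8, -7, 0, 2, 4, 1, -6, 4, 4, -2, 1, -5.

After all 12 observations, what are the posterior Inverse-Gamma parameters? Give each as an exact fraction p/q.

alpha=15/2, beta=339/2

obs 1: x=-8 → posterior Inverse-Gamma(2, 111/2)
obs 2: x=-7 → posterior Inverse-Gamma(5/2, 96)
obs 3: x=0 → posterior Inverse-Gamma(3, 98)
obs 4: x=2 → posterior Inverse-Gamma(7/2, 98)
obs 5: x=4 → posterior Inverse-Gamma(4, 100)
obs 6: x=1 → posterior Inverse-Gamma(9/2, 201/2)
obs 7: x=-6 → posterior Inverse-Gamma(5, 265/2)
obs 8: x=4 → posterior Inverse-Gamma(11/2, 269/2)
obs 9: x=4 → posterior Inverse-Gamma(6, 273/2)
obs 10: x=-2 → posterior Inverse-Gamma(13/2, 289/2)
obs 11: x=1 → posterior Inverse-Gamma(7, 145)
obs 12: x=-5 → posterior Inverse-Gamma(15/2, 339/2)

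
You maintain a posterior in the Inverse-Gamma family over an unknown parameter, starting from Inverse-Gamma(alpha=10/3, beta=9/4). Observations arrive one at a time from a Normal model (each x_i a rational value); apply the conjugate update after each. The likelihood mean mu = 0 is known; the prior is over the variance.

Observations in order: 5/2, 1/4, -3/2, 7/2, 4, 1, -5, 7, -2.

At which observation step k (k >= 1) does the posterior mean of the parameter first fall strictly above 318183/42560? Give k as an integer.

k = 8

obs 1: x=5/2 → posterior Inverse-Gamma(23/6, 43/8)
obs 2: x=1/4 → posterior Inverse-Gamma(13/3, 173/32)
obs 3: x=-3/2 → posterior Inverse-Gamma(29/6, 209/32)
obs 4: x=7/2 → posterior Inverse-Gamma(16/3, 405/32)
obs 5: x=4 → posterior Inverse-Gamma(35/6, 661/32)
obs 6: x=1 → posterior Inverse-Gamma(19/3, 677/32)
obs 7: x=-5 → posterior Inverse-Gamma(41/6, 1077/32)
obs 8: x=7 → posterior Inverse-Gamma(22/3, 1861/32)
obs 9: x=-2 → posterior Inverse-Gamma(47/6, 1925/32)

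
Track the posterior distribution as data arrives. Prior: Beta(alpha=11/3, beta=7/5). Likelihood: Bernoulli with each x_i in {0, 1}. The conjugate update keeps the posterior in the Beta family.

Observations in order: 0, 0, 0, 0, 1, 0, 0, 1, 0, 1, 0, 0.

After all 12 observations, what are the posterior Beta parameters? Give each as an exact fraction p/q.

obs 1: x=0 → posterior Beta(11/3, 12/5)
obs 2: x=0 → posterior Beta(11/3, 17/5)
obs 3: x=0 → posterior Beta(11/3, 22/5)
obs 4: x=0 → posterior Beta(11/3, 27/5)
obs 5: x=1 → posterior Beta(14/3, 27/5)
obs 6: x=0 → posterior Beta(14/3, 32/5)
obs 7: x=0 → posterior Beta(14/3, 37/5)
obs 8: x=1 → posterior Beta(17/3, 37/5)
obs 9: x=0 → posterior Beta(17/3, 42/5)
obs 10: x=1 → posterior Beta(20/3, 42/5)
obs 11: x=0 → posterior Beta(20/3, 47/5)
obs 12: x=0 → posterior Beta(20/3, 52/5)

alpha=20/3, beta=52/5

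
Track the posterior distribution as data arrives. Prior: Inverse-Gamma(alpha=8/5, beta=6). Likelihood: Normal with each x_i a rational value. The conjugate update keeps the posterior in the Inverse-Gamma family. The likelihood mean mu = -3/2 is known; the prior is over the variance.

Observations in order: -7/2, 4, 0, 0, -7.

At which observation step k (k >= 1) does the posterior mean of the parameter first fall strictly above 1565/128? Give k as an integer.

obs 1: x=-7/2 → posterior Inverse-Gamma(21/10, 8)
obs 2: x=4 → posterior Inverse-Gamma(13/5, 185/8)
obs 3: x=0 → posterior Inverse-Gamma(31/10, 97/4)
obs 4: x=0 → posterior Inverse-Gamma(18/5, 203/8)
obs 5: x=-7 → posterior Inverse-Gamma(41/10, 81/2)

k = 2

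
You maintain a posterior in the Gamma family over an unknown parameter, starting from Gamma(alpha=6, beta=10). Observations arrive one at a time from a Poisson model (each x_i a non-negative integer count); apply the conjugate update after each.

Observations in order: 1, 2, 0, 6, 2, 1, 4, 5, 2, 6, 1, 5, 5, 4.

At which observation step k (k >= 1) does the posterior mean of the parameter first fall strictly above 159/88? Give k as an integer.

obs 1: x=1 → posterior Gamma(7, 11)
obs 2: x=2 → posterior Gamma(9, 12)
obs 3: x=0 → posterior Gamma(9, 13)
obs 4: x=6 → posterior Gamma(15, 14)
obs 5: x=2 → posterior Gamma(17, 15)
obs 6: x=1 → posterior Gamma(18, 16)
obs 7: x=4 → posterior Gamma(22, 17)
obs 8: x=5 → posterior Gamma(27, 18)
obs 9: x=2 → posterior Gamma(29, 19)
obs 10: x=6 → posterior Gamma(35, 20)
obs 11: x=1 → posterior Gamma(36, 21)
obs 12: x=5 → posterior Gamma(41, 22)
obs 13: x=5 → posterior Gamma(46, 23)
obs 14: x=4 → posterior Gamma(50, 24)

k = 12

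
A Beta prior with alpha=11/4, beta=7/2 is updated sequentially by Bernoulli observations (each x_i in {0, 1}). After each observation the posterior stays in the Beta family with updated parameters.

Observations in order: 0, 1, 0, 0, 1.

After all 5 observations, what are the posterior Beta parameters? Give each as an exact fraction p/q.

obs 1: x=0 → posterior Beta(11/4, 9/2)
obs 2: x=1 → posterior Beta(15/4, 9/2)
obs 3: x=0 → posterior Beta(15/4, 11/2)
obs 4: x=0 → posterior Beta(15/4, 13/2)
obs 5: x=1 → posterior Beta(19/4, 13/2)

alpha=19/4, beta=13/2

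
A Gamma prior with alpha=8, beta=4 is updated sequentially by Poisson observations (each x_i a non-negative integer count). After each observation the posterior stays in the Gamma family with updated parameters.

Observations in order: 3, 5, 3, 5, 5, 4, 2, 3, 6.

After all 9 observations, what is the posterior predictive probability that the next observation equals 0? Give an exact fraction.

10315908977942302627204470186314316211062255002161/268926481522425436988250652599945506664302107426816

obs 1: x=3 → posterior Gamma(11, 5)
obs 2: x=5 → posterior Gamma(16, 6)
obs 3: x=3 → posterior Gamma(19, 7)
obs 4: x=5 → posterior Gamma(24, 8)
obs 5: x=5 → posterior Gamma(29, 9)
obs 6: x=4 → posterior Gamma(33, 10)
obs 7: x=2 → posterior Gamma(35, 11)
obs 8: x=3 → posterior Gamma(38, 12)
obs 9: x=6 → posterior Gamma(44, 13)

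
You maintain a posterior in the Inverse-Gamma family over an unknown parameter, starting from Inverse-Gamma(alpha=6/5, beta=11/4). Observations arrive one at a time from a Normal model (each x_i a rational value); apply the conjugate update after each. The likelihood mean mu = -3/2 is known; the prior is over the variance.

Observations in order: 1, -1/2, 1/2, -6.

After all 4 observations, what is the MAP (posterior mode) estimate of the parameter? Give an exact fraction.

obs 1: x=1 → posterior Inverse-Gamma(17/10, 47/8)
obs 2: x=-1/2 → posterior Inverse-Gamma(11/5, 51/8)
obs 3: x=1/2 → posterior Inverse-Gamma(27/10, 67/8)
obs 4: x=-6 → posterior Inverse-Gamma(16/5, 37/2)

185/42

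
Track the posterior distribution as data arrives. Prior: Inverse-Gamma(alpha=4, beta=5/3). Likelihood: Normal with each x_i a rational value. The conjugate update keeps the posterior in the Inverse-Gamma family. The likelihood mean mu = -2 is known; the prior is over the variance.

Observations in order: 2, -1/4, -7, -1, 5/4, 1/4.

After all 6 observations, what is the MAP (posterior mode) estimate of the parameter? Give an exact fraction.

3073/768

obs 1: x=2 → posterior Inverse-Gamma(9/2, 29/3)
obs 2: x=-1/4 → posterior Inverse-Gamma(5, 1075/96)
obs 3: x=-7 → posterior Inverse-Gamma(11/2, 2275/96)
obs 4: x=-1 → posterior Inverse-Gamma(6, 2323/96)
obs 5: x=5/4 → posterior Inverse-Gamma(13/2, 1415/48)
obs 6: x=1/4 → posterior Inverse-Gamma(7, 3073/96)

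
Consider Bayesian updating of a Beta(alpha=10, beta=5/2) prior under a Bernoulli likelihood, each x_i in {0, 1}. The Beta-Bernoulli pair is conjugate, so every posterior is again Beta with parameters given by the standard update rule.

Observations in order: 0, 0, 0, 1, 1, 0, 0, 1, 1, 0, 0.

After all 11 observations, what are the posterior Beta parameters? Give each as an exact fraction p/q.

alpha=14, beta=19/2

obs 1: x=0 → posterior Beta(10, 7/2)
obs 2: x=0 → posterior Beta(10, 9/2)
obs 3: x=0 → posterior Beta(10, 11/2)
obs 4: x=1 → posterior Beta(11, 11/2)
obs 5: x=1 → posterior Beta(12, 11/2)
obs 6: x=0 → posterior Beta(12, 13/2)
obs 7: x=0 → posterior Beta(12, 15/2)
obs 8: x=1 → posterior Beta(13, 15/2)
obs 9: x=1 → posterior Beta(14, 15/2)
obs 10: x=0 → posterior Beta(14, 17/2)
obs 11: x=0 → posterior Beta(14, 19/2)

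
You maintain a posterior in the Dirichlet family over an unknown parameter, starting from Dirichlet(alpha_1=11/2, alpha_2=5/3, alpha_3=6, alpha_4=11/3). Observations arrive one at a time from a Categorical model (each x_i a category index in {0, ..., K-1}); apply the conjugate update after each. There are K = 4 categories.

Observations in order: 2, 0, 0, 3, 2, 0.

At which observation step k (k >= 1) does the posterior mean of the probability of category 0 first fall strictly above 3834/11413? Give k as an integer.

k = 2

obs 1: x=2 → posterior Dirichlet(11/2, 5/3, 7, 11/3)
obs 2: x=0 → posterior Dirichlet(13/2, 5/3, 7, 11/3)
obs 3: x=0 → posterior Dirichlet(15/2, 5/3, 7, 11/3)
obs 4: x=3 → posterior Dirichlet(15/2, 5/3, 7, 14/3)
obs 5: x=2 → posterior Dirichlet(15/2, 5/3, 8, 14/3)
obs 6: x=0 → posterior Dirichlet(17/2, 5/3, 8, 14/3)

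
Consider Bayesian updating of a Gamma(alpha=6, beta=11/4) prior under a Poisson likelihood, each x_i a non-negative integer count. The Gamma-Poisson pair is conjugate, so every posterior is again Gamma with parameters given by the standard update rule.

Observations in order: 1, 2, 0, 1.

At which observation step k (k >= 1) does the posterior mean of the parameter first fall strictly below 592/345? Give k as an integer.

k = 3

obs 1: x=1 → posterior Gamma(7, 15/4)
obs 2: x=2 → posterior Gamma(9, 19/4)
obs 3: x=0 → posterior Gamma(9, 23/4)
obs 4: x=1 → posterior Gamma(10, 27/4)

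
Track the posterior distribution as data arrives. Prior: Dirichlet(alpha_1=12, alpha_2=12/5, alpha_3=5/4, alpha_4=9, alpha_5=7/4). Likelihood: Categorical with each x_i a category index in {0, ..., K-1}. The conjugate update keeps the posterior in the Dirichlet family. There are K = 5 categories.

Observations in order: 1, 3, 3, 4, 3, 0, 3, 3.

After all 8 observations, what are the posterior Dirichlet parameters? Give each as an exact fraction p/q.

alpha_1=13, alpha_2=17/5, alpha_3=5/4, alpha_4=14, alpha_5=11/4

obs 1: x=1 → posterior Dirichlet(12, 17/5, 5/4, 9, 7/4)
obs 2: x=3 → posterior Dirichlet(12, 17/5, 5/4, 10, 7/4)
obs 3: x=3 → posterior Dirichlet(12, 17/5, 5/4, 11, 7/4)
obs 4: x=4 → posterior Dirichlet(12, 17/5, 5/4, 11, 11/4)
obs 5: x=3 → posterior Dirichlet(12, 17/5, 5/4, 12, 11/4)
obs 6: x=0 → posterior Dirichlet(13, 17/5, 5/4, 12, 11/4)
obs 7: x=3 → posterior Dirichlet(13, 17/5, 5/4, 13, 11/4)
obs 8: x=3 → posterior Dirichlet(13, 17/5, 5/4, 14, 11/4)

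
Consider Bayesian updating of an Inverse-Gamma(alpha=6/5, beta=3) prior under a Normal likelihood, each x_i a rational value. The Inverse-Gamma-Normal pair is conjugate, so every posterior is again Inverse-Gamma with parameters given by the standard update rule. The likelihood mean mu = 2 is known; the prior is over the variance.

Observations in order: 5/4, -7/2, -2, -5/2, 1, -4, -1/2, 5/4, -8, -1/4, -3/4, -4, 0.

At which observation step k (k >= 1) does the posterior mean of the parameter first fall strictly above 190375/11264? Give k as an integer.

k = 6

obs 1: x=5/4 → posterior Inverse-Gamma(17/10, 105/32)
obs 2: x=-7/2 → posterior Inverse-Gamma(11/5, 589/32)
obs 3: x=-2 → posterior Inverse-Gamma(27/10, 845/32)
obs 4: x=-5/2 → posterior Inverse-Gamma(16/5, 1169/32)
obs 5: x=1 → posterior Inverse-Gamma(37/10, 1185/32)
obs 6: x=-4 → posterior Inverse-Gamma(21/5, 1761/32)
obs 7: x=-1/2 → posterior Inverse-Gamma(47/10, 1861/32)
obs 8: x=5/4 → posterior Inverse-Gamma(26/5, 935/16)
obs 9: x=-8 → posterior Inverse-Gamma(57/10, 1735/16)
obs 10: x=-1/4 → posterior Inverse-Gamma(31/5, 3551/32)
obs 11: x=-3/4 → posterior Inverse-Gamma(67/10, 459/4)
obs 12: x=-4 → posterior Inverse-Gamma(36/5, 531/4)
obs 13: x=0 → posterior Inverse-Gamma(77/10, 539/4)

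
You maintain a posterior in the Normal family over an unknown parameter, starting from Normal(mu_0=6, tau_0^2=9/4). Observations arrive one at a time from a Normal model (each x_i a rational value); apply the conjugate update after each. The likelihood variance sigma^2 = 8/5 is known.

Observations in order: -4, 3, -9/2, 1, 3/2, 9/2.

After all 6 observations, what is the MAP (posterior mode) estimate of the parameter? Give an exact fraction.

519/604

obs 1: x=-4 → posterior Normal(12/77, 72/77)
obs 2: x=3 → posterior Normal(147/122, 36/61)
obs 3: x=-9/2 → posterior Normal(-111/334, 72/167)
obs 4: x=1 → posterior Normal(-21/424, 18/53)
obs 5: x=3/2 → posterior Normal(57/257, 72/257)
obs 6: x=9/2 → posterior Normal(519/604, 36/151)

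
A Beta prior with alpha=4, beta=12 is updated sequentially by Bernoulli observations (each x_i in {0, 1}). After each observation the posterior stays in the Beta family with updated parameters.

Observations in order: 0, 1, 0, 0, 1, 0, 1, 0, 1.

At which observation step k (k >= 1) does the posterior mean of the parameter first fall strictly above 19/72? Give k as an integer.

obs 1: x=0 → posterior Beta(4, 13)
obs 2: x=1 → posterior Beta(5, 13)
obs 3: x=0 → posterior Beta(5, 14)
obs 4: x=0 → posterior Beta(5, 15)
obs 5: x=1 → posterior Beta(6, 15)
obs 6: x=0 → posterior Beta(6, 16)
obs 7: x=1 → posterior Beta(7, 16)
obs 8: x=0 → posterior Beta(7, 17)
obs 9: x=1 → posterior Beta(8, 17)

k = 2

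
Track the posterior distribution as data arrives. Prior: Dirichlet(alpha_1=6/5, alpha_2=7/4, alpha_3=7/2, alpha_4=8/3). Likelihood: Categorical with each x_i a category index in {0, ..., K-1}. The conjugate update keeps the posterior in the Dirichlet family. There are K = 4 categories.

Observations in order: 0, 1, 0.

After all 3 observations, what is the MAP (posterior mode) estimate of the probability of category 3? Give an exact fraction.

100/487

obs 1: x=0 → posterior Dirichlet(11/5, 7/4, 7/2, 8/3)
obs 2: x=1 → posterior Dirichlet(11/5, 11/4, 7/2, 8/3)
obs 3: x=0 → posterior Dirichlet(16/5, 11/4, 7/2, 8/3)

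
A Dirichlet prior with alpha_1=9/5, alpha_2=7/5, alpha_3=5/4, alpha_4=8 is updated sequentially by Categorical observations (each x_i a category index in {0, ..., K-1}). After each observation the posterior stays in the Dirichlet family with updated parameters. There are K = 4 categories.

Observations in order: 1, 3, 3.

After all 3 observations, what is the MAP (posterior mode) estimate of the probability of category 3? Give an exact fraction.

obs 1: x=1 → posterior Dirichlet(9/5, 12/5, 5/4, 8)
obs 2: x=3 → posterior Dirichlet(9/5, 12/5, 5/4, 9)
obs 3: x=3 → posterior Dirichlet(9/5, 12/5, 5/4, 10)

180/229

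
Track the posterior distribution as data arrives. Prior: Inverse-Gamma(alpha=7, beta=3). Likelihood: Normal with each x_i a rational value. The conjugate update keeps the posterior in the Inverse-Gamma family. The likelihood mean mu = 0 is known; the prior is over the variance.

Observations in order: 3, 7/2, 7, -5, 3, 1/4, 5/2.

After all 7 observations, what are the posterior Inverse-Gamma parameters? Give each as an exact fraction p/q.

alpha=21/2, beta=1865/32

obs 1: x=3 → posterior Inverse-Gamma(15/2, 15/2)
obs 2: x=7/2 → posterior Inverse-Gamma(8, 109/8)
obs 3: x=7 → posterior Inverse-Gamma(17/2, 305/8)
obs 4: x=-5 → posterior Inverse-Gamma(9, 405/8)
obs 5: x=3 → posterior Inverse-Gamma(19/2, 441/8)
obs 6: x=1/4 → posterior Inverse-Gamma(10, 1765/32)
obs 7: x=5/2 → posterior Inverse-Gamma(21/2, 1865/32)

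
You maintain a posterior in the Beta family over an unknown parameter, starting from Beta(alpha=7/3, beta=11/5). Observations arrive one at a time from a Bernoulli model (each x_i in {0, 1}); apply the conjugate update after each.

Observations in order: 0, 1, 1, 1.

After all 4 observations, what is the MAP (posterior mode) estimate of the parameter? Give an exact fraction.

65/98

obs 1: x=0 → posterior Beta(7/3, 16/5)
obs 2: x=1 → posterior Beta(10/3, 16/5)
obs 3: x=1 → posterior Beta(13/3, 16/5)
obs 4: x=1 → posterior Beta(16/3, 16/5)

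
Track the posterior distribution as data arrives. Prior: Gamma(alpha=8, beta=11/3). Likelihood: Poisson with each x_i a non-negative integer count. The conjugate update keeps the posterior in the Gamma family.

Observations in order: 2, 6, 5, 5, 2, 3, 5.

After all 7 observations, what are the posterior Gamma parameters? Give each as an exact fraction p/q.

alpha=36, beta=32/3

obs 1: x=2 → posterior Gamma(10, 14/3)
obs 2: x=6 → posterior Gamma(16, 17/3)
obs 3: x=5 → posterior Gamma(21, 20/3)
obs 4: x=5 → posterior Gamma(26, 23/3)
obs 5: x=2 → posterior Gamma(28, 26/3)
obs 6: x=3 → posterior Gamma(31, 29/3)
obs 7: x=5 → posterior Gamma(36, 32/3)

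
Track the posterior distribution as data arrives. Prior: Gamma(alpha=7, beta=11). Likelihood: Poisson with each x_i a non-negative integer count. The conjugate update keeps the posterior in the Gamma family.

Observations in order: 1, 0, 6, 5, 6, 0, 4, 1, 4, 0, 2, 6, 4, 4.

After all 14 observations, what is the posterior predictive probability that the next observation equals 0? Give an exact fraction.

obs 1: x=1 → posterior Gamma(8, 12)
obs 2: x=0 → posterior Gamma(8, 13)
obs 3: x=6 → posterior Gamma(14, 14)
obs 4: x=5 → posterior Gamma(19, 15)
obs 5: x=6 → posterior Gamma(25, 16)
obs 6: x=0 → posterior Gamma(25, 17)
obs 7: x=4 → posterior Gamma(29, 18)
obs 8: x=1 → posterior Gamma(30, 19)
obs 9: x=4 → posterior Gamma(34, 20)
obs 10: x=0 → posterior Gamma(34, 21)
obs 11: x=2 → posterior Gamma(36, 22)
obs 12: x=6 → posterior Gamma(42, 23)
obs 13: x=4 → posterior Gamma(46, 24)
obs 14: x=4 → posterior Gamma(50, 25)

7888609052210118054117285652827862296732064351090230047702789306640625/56061846576641933068511861128435847024473459936647893758520097689829376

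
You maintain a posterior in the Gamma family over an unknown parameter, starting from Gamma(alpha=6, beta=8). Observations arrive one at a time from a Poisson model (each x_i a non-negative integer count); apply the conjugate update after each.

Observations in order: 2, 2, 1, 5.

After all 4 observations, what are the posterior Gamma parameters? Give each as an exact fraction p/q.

obs 1: x=2 → posterior Gamma(8, 9)
obs 2: x=2 → posterior Gamma(10, 10)
obs 3: x=1 → posterior Gamma(11, 11)
obs 4: x=5 → posterior Gamma(16, 12)

alpha=16, beta=12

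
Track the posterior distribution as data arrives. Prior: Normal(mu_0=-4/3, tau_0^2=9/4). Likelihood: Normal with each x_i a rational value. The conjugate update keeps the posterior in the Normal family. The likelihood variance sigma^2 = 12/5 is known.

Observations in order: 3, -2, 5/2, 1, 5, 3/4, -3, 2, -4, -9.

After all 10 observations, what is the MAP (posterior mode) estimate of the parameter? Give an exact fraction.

obs 1: x=3 → posterior Normal(71/93, 36/31)
obs 2: x=-2 → posterior Normal(-19/138, 18/23)
obs 3: x=5/2 → posterior Normal(187/366, 36/61)
obs 4: x=1 → posterior Normal(277/456, 9/19)
obs 5: x=5 → posterior Normal(727/546, 36/91)
obs 6: x=3/4 → posterior Normal(1589/1272, 18/53)
obs 7: x=-3 → posterior Normal(1049/1452, 36/121)
obs 8: x=2 → posterior Normal(1409/1632, 9/34)
obs 9: x=-4 → posterior Normal(689/1812, 36/151)
obs 10: x=-9 → posterior Normal(-931/1992, 18/83)

-931/1992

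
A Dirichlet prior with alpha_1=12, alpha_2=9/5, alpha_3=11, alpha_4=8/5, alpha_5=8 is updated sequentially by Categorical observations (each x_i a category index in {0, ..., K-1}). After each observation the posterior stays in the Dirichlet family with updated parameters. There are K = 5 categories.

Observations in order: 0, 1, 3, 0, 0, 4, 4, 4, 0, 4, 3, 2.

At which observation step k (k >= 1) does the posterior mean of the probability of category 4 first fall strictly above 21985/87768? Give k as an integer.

k = 8

obs 1: x=0 → posterior Dirichlet(13, 9/5, 11, 8/5, 8)
obs 2: x=1 → posterior Dirichlet(13, 14/5, 11, 8/5, 8)
obs 3: x=3 → posterior Dirichlet(13, 14/5, 11, 13/5, 8)
obs 4: x=0 → posterior Dirichlet(14, 14/5, 11, 13/5, 8)
obs 5: x=0 → posterior Dirichlet(15, 14/5, 11, 13/5, 8)
obs 6: x=4 → posterior Dirichlet(15, 14/5, 11, 13/5, 9)
obs 7: x=4 → posterior Dirichlet(15, 14/5, 11, 13/5, 10)
obs 8: x=4 → posterior Dirichlet(15, 14/5, 11, 13/5, 11)
obs 9: x=0 → posterior Dirichlet(16, 14/5, 11, 13/5, 11)
obs 10: x=4 → posterior Dirichlet(16, 14/5, 11, 13/5, 12)
obs 11: x=3 → posterior Dirichlet(16, 14/5, 11, 18/5, 12)
obs 12: x=2 → posterior Dirichlet(16, 14/5, 12, 18/5, 12)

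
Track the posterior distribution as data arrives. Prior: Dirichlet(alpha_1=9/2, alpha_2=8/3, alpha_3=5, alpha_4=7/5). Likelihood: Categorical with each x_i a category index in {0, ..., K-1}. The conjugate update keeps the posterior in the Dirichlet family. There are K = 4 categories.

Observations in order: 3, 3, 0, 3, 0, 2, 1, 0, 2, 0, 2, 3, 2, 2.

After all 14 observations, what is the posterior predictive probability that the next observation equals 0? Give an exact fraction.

obs 1: x=3 → posterior Dirichlet(9/2, 8/3, 5, 12/5)
obs 2: x=3 → posterior Dirichlet(9/2, 8/3, 5, 17/5)
obs 3: x=0 → posterior Dirichlet(11/2, 8/3, 5, 17/5)
obs 4: x=3 → posterior Dirichlet(11/2, 8/3, 5, 22/5)
obs 5: x=0 → posterior Dirichlet(13/2, 8/3, 5, 22/5)
obs 6: x=2 → posterior Dirichlet(13/2, 8/3, 6, 22/5)
obs 7: x=1 → posterior Dirichlet(13/2, 11/3, 6, 22/5)
obs 8: x=0 → posterior Dirichlet(15/2, 11/3, 6, 22/5)
obs 9: x=2 → posterior Dirichlet(15/2, 11/3, 7, 22/5)
obs 10: x=0 → posterior Dirichlet(17/2, 11/3, 7, 22/5)
obs 11: x=2 → posterior Dirichlet(17/2, 11/3, 8, 22/5)
obs 12: x=3 → posterior Dirichlet(17/2, 11/3, 8, 27/5)
obs 13: x=2 → posterior Dirichlet(17/2, 11/3, 9, 27/5)
obs 14: x=2 → posterior Dirichlet(17/2, 11/3, 10, 27/5)

255/827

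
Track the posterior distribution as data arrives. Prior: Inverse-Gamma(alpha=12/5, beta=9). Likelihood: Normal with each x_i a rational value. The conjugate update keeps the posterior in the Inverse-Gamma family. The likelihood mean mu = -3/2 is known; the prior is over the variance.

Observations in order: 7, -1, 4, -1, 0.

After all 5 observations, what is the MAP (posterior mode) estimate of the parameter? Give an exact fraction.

2465/236

obs 1: x=7 → posterior Inverse-Gamma(29/10, 361/8)
obs 2: x=-1 → posterior Inverse-Gamma(17/5, 181/4)
obs 3: x=4 → posterior Inverse-Gamma(39/10, 483/8)
obs 4: x=-1 → posterior Inverse-Gamma(22/5, 121/2)
obs 5: x=0 → posterior Inverse-Gamma(49/10, 493/8)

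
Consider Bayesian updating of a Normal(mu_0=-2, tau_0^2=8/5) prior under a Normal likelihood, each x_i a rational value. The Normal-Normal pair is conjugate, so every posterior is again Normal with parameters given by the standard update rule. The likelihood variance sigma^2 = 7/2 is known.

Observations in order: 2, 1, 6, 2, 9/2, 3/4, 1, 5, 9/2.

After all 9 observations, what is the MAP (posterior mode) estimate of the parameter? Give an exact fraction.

2

obs 1: x=2 → posterior Normal(-38/51, 56/51)
obs 2: x=1 → posterior Normal(-22/67, 56/67)
obs 3: x=6 → posterior Normal(74/83, 56/83)
obs 4: x=2 → posterior Normal(106/99, 56/99)
obs 5: x=9/2 → posterior Normal(178/115, 56/115)
obs 6: x=3/4 → posterior Normal(190/131, 56/131)
obs 7: x=1 → posterior Normal(206/147, 8/21)
obs 8: x=5 → posterior Normal(286/163, 56/163)
obs 9: x=9/2 → posterior Normal(2, 56/179)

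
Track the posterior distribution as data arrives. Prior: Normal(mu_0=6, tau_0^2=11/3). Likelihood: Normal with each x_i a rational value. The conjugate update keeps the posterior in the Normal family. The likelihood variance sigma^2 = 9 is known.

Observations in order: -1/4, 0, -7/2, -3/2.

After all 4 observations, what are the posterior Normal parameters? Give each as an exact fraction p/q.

mu_0=417/284, tau_0^2=99/71

obs 1: x=-1/4 → posterior Normal(637/152, 99/38)
obs 2: x=0 → posterior Normal(13/4, 99/49)
obs 3: x=-7/2 → posterior Normal(161/80, 33/20)
obs 4: x=-3/2 → posterior Normal(417/284, 99/71)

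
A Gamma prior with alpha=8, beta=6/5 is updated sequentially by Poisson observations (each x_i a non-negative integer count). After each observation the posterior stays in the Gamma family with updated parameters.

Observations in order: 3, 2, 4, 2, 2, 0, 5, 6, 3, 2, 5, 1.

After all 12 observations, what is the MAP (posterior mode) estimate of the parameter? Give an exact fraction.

35/11

obs 1: x=3 → posterior Gamma(11, 11/5)
obs 2: x=2 → posterior Gamma(13, 16/5)
obs 3: x=4 → posterior Gamma(17, 21/5)
obs 4: x=2 → posterior Gamma(19, 26/5)
obs 5: x=2 → posterior Gamma(21, 31/5)
obs 6: x=0 → posterior Gamma(21, 36/5)
obs 7: x=5 → posterior Gamma(26, 41/5)
obs 8: x=6 → posterior Gamma(32, 46/5)
obs 9: x=3 → posterior Gamma(35, 51/5)
obs 10: x=2 → posterior Gamma(37, 56/5)
obs 11: x=5 → posterior Gamma(42, 61/5)
obs 12: x=1 → posterior Gamma(43, 66/5)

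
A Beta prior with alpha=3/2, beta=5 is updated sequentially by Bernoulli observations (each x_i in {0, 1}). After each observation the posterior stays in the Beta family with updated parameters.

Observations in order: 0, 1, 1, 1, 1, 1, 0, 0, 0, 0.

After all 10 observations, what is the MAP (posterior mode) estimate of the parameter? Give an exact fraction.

obs 1: x=0 → posterior Beta(3/2, 6)
obs 2: x=1 → posterior Beta(5/2, 6)
obs 3: x=1 → posterior Beta(7/2, 6)
obs 4: x=1 → posterior Beta(9/2, 6)
obs 5: x=1 → posterior Beta(11/2, 6)
obs 6: x=1 → posterior Beta(13/2, 6)
obs 7: x=0 → posterior Beta(13/2, 7)
obs 8: x=0 → posterior Beta(13/2, 8)
obs 9: x=0 → posterior Beta(13/2, 9)
obs 10: x=0 → posterior Beta(13/2, 10)

11/29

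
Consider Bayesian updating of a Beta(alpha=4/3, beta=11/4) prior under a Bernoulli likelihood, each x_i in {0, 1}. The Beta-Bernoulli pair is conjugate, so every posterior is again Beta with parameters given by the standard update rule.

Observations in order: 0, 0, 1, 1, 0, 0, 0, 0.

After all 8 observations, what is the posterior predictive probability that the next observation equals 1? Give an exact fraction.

8/29

obs 1: x=0 → posterior Beta(4/3, 15/4)
obs 2: x=0 → posterior Beta(4/3, 19/4)
obs 3: x=1 → posterior Beta(7/3, 19/4)
obs 4: x=1 → posterior Beta(10/3, 19/4)
obs 5: x=0 → posterior Beta(10/3, 23/4)
obs 6: x=0 → posterior Beta(10/3, 27/4)
obs 7: x=0 → posterior Beta(10/3, 31/4)
obs 8: x=0 → posterior Beta(10/3, 35/4)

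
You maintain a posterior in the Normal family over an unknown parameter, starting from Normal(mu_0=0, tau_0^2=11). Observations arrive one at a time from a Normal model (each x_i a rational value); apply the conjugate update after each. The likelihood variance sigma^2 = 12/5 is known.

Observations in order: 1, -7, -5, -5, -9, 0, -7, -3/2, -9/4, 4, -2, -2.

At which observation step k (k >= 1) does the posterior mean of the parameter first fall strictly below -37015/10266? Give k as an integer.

obs 1: x=1 → posterior Normal(55/67, 132/67)
obs 2: x=-7 → posterior Normal(-165/61, 66/61)
obs 3: x=-5 → posterior Normal(-605/177, 44/59)
obs 4: x=-5 → posterior Normal(-110/29, 33/58)
obs 5: x=-9 → posterior Normal(-1375/287, 132/287)
obs 6: x=0 → posterior Normal(-1375/342, 22/57)
obs 7: x=-7 → posterior Normal(-1760/397, 132/397)
obs 8: x=-3/2 → posterior Normal(-3685/904, 33/113)
obs 9: x=-9/4 → posterior Normal(-605/156, 44/169)
obs 10: x=4 → posterior Normal(-6985/2248, 66/281)
obs 11: x=-2 → posterior Normal(-7425/2468, 132/617)
obs 12: x=-2 → posterior Normal(-7865/2688, 11/56)

k = 4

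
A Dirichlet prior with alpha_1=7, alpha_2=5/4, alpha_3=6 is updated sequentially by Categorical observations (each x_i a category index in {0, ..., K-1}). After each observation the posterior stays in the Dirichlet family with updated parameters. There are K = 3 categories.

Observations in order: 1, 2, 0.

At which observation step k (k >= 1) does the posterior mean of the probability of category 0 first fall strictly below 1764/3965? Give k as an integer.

k = 2

obs 1: x=1 → posterior Dirichlet(7, 9/4, 6)
obs 2: x=2 → posterior Dirichlet(7, 9/4, 7)
obs 3: x=0 → posterior Dirichlet(8, 9/4, 7)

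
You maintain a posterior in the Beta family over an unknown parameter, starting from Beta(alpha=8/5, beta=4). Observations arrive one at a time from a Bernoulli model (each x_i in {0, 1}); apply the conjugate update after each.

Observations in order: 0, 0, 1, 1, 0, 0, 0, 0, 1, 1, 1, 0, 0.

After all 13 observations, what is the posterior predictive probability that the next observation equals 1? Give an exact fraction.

11/31

obs 1: x=0 → posterior Beta(8/5, 5)
obs 2: x=0 → posterior Beta(8/5, 6)
obs 3: x=1 → posterior Beta(13/5, 6)
obs 4: x=1 → posterior Beta(18/5, 6)
obs 5: x=0 → posterior Beta(18/5, 7)
obs 6: x=0 → posterior Beta(18/5, 8)
obs 7: x=0 → posterior Beta(18/5, 9)
obs 8: x=0 → posterior Beta(18/5, 10)
obs 9: x=1 → posterior Beta(23/5, 10)
obs 10: x=1 → posterior Beta(28/5, 10)
obs 11: x=1 → posterior Beta(33/5, 10)
obs 12: x=0 → posterior Beta(33/5, 11)
obs 13: x=0 → posterior Beta(33/5, 12)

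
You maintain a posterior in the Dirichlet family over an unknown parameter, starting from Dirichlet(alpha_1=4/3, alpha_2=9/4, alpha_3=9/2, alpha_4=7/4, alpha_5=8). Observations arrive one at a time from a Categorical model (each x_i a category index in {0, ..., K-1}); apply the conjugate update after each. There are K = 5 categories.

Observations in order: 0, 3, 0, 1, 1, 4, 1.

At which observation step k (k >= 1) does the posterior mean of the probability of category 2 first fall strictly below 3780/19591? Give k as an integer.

obs 1: x=0 → posterior Dirichlet(7/3, 9/4, 9/2, 7/4, 8)
obs 2: x=3 → posterior Dirichlet(7/3, 9/4, 9/2, 11/4, 8)
obs 3: x=0 → posterior Dirichlet(10/3, 9/4, 9/2, 11/4, 8)
obs 4: x=1 → posterior Dirichlet(10/3, 13/4, 9/2, 11/4, 8)
obs 5: x=1 → posterior Dirichlet(10/3, 17/4, 9/2, 11/4, 8)
obs 6: x=4 → posterior Dirichlet(10/3, 17/4, 9/2, 11/4, 9)
obs 7: x=1 → posterior Dirichlet(10/3, 21/4, 9/2, 11/4, 9)

k = 6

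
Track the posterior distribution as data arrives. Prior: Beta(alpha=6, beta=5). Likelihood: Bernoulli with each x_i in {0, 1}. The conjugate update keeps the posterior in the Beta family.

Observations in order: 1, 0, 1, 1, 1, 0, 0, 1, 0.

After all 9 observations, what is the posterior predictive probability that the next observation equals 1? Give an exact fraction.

obs 1: x=1 → posterior Beta(7, 5)
obs 2: x=0 → posterior Beta(7, 6)
obs 3: x=1 → posterior Beta(8, 6)
obs 4: x=1 → posterior Beta(9, 6)
obs 5: x=1 → posterior Beta(10, 6)
obs 6: x=0 → posterior Beta(10, 7)
obs 7: x=0 → posterior Beta(10, 8)
obs 8: x=1 → posterior Beta(11, 8)
obs 9: x=0 → posterior Beta(11, 9)

11/20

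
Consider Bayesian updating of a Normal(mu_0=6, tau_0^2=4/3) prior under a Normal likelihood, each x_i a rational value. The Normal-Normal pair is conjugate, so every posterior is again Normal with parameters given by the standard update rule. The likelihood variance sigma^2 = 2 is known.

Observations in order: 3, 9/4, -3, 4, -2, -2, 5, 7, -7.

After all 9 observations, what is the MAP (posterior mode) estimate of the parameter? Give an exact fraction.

obs 1: x=3 → posterior Normal(24/5, 4/5)
obs 2: x=9/4 → posterior Normal(57/14, 4/7)
obs 3: x=-3 → posterior Normal(5/2, 4/9)
obs 4: x=4 → posterior Normal(61/22, 4/11)
obs 5: x=-2 → posterior Normal(53/26, 4/13)
obs 6: x=-2 → posterior Normal(3/2, 4/15)
obs 7: x=5 → posterior Normal(65/34, 4/17)
obs 8: x=7 → posterior Normal(93/38, 4/19)
obs 9: x=-7 → posterior Normal(65/42, 4/21)

65/42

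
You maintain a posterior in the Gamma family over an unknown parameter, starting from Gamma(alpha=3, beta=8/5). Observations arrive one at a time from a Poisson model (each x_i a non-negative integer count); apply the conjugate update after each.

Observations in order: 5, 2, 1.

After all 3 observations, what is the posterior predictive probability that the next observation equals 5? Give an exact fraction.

obs 1: x=5 → posterior Gamma(8, 13/5)
obs 2: x=2 → posterior Gamma(10, 18/5)
obs 3: x=1 → posterior Gamma(11, 23/5)

1277360581703358384375/20390621420953563824128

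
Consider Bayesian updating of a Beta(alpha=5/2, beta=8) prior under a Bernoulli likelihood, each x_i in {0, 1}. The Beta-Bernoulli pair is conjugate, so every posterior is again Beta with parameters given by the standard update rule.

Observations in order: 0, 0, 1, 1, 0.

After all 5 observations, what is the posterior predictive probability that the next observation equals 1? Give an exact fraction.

obs 1: x=0 → posterior Beta(5/2, 9)
obs 2: x=0 → posterior Beta(5/2, 10)
obs 3: x=1 → posterior Beta(7/2, 10)
obs 4: x=1 → posterior Beta(9/2, 10)
obs 5: x=0 → posterior Beta(9/2, 11)

9/31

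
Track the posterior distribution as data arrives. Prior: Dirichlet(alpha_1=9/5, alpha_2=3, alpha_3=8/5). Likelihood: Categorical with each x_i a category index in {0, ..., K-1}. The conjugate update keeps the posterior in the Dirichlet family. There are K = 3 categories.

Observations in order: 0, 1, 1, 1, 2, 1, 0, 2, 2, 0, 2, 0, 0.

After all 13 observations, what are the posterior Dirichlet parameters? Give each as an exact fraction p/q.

alpha_1=34/5, alpha_2=7, alpha_3=28/5

obs 1: x=0 → posterior Dirichlet(14/5, 3, 8/5)
obs 2: x=1 → posterior Dirichlet(14/5, 4, 8/5)
obs 3: x=1 → posterior Dirichlet(14/5, 5, 8/5)
obs 4: x=1 → posterior Dirichlet(14/5, 6, 8/5)
obs 5: x=2 → posterior Dirichlet(14/5, 6, 13/5)
obs 6: x=1 → posterior Dirichlet(14/5, 7, 13/5)
obs 7: x=0 → posterior Dirichlet(19/5, 7, 13/5)
obs 8: x=2 → posterior Dirichlet(19/5, 7, 18/5)
obs 9: x=2 → posterior Dirichlet(19/5, 7, 23/5)
obs 10: x=0 → posterior Dirichlet(24/5, 7, 23/5)
obs 11: x=2 → posterior Dirichlet(24/5, 7, 28/5)
obs 12: x=0 → posterior Dirichlet(29/5, 7, 28/5)
obs 13: x=0 → posterior Dirichlet(34/5, 7, 28/5)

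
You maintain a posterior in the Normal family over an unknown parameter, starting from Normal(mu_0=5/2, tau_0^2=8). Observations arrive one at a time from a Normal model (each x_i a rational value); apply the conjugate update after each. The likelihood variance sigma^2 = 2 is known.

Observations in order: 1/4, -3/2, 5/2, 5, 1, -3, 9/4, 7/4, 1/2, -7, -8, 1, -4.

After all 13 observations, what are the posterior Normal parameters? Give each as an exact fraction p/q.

obs 1: x=1/4 → posterior Normal(7/10, 8/5)
obs 2: x=-3/2 → posterior Normal(-5/18, 8/9)
obs 3: x=5/2 → posterior Normal(15/26, 8/13)
obs 4: x=5 → posterior Normal(55/34, 8/17)
obs 5: x=1 → posterior Normal(3/2, 8/21)
obs 6: x=-3 → posterior Normal(39/50, 8/25)
obs 7: x=9/4 → posterior Normal(57/58, 8/29)
obs 8: x=7/4 → posterior Normal(71/66, 8/33)
obs 9: x=1/2 → posterior Normal(75/74, 8/37)
obs 10: x=-7 → posterior Normal(19/82, 8/41)
obs 11: x=-8 → posterior Normal(-1/2, 8/45)
obs 12: x=1 → posterior Normal(-37/98, 8/49)
obs 13: x=-4 → posterior Normal(-69/106, 8/53)

mu_0=-69/106, tau_0^2=8/53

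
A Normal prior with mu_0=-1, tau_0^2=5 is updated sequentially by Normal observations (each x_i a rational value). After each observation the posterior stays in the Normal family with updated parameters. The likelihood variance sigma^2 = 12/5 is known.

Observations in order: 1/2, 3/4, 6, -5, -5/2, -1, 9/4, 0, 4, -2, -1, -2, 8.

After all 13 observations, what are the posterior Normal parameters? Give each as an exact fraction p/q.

obs 1: x=1/2 → posterior Normal(1/74, 60/37)
obs 2: x=3/4 → posterior Normal(77/248, 30/31)
obs 3: x=6 → posterior Normal(677/348, 20/29)
obs 4: x=-5 → posterior Normal(177/448, 15/28)
obs 5: x=-5/2 → posterior Normal(-73/548, 60/137)
obs 6: x=-1 → posterior Normal(-173/648, 10/27)
obs 7: x=9/4 → posterior Normal(13/187, 60/187)
obs 8: x=0 → posterior Normal(13/212, 15/53)
obs 9: x=4 → posterior Normal(113/237, 20/79)
obs 10: x=-2 → posterior Normal(63/262, 30/131)
obs 11: x=-1 → posterior Normal(38/287, 60/287)
obs 12: x=-2 → posterior Normal(-1/26, 5/26)
obs 13: x=8 → posterior Normal(188/337, 60/337)

mu_0=188/337, tau_0^2=60/337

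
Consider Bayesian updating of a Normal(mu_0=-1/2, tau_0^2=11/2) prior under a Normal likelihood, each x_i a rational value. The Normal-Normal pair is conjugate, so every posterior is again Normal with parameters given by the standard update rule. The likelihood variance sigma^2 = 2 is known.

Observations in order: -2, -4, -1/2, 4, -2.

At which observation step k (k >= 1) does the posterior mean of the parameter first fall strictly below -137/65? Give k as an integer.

obs 1: x=-2 → posterior Normal(-8/5, 22/15)
obs 2: x=-4 → posterior Normal(-34/13, 11/13)
obs 3: x=-1/2 → posterior Normal(-147/74, 22/37)
obs 4: x=4 → posterior Normal(-59/96, 11/24)
obs 5: x=-2 → posterior Normal(-103/118, 22/59)

k = 2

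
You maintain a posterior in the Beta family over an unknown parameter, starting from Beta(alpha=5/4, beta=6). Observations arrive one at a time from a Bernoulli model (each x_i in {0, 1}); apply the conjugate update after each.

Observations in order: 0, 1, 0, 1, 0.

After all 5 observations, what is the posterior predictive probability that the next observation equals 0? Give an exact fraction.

obs 1: x=0 → posterior Beta(5/4, 7)
obs 2: x=1 → posterior Beta(9/4, 7)
obs 3: x=0 → posterior Beta(9/4, 8)
obs 4: x=1 → posterior Beta(13/4, 8)
obs 5: x=0 → posterior Beta(13/4, 9)

36/49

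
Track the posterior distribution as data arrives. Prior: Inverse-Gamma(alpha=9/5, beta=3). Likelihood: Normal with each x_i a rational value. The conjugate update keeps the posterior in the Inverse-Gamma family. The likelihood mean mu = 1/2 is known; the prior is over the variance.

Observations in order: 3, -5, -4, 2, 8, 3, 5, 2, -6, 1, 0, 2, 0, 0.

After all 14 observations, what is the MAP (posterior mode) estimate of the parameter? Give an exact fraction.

1955/196

obs 1: x=3 → posterior Inverse-Gamma(23/10, 49/8)
obs 2: x=-5 → posterior Inverse-Gamma(14/5, 85/4)
obs 3: x=-4 → posterior Inverse-Gamma(33/10, 251/8)
obs 4: x=2 → posterior Inverse-Gamma(19/5, 65/2)
obs 5: x=8 → posterior Inverse-Gamma(43/10, 485/8)
obs 6: x=3 → posterior Inverse-Gamma(24/5, 255/4)
obs 7: x=5 → posterior Inverse-Gamma(53/10, 591/8)
obs 8: x=2 → posterior Inverse-Gamma(29/5, 75)
obs 9: x=-6 → posterior Inverse-Gamma(63/10, 769/8)
obs 10: x=1 → posterior Inverse-Gamma(34/5, 385/4)
obs 11: x=0 → posterior Inverse-Gamma(73/10, 771/8)
obs 12: x=2 → posterior Inverse-Gamma(39/5, 195/2)
obs 13: x=0 → posterior Inverse-Gamma(83/10, 781/8)
obs 14: x=0 → posterior Inverse-Gamma(44/5, 391/4)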